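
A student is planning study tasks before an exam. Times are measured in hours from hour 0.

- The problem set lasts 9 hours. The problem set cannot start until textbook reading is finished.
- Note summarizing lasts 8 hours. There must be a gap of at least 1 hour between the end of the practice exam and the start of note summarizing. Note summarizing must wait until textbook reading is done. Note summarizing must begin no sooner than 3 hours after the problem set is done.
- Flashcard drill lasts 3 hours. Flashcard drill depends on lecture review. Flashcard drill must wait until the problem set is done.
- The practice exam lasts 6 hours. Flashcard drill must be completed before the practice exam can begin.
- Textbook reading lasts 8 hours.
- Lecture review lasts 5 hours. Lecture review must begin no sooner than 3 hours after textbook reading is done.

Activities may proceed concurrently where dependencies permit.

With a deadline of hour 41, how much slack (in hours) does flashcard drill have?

Textbook reading can start immediately at hour 0; it finishes at hour 8.
After textbook reading (finishes hour 8), the problem set can start at hour 8 and finishes at hour 17.
Lecture review cannot begin until textbook reading (finishes hour 8, plus 3-hour gap → hour 11). It runs from hour 11 to 11 + 5 = hour 16.
Flashcard drill cannot start until lecture review (finishes hour 16); the problem set (finishes hour 17). The controlling bound is hour 17, so flashcard drill finishes at 17 + 3 = hour 20.

Working backward from the deadline:
Note summarizing must finish by hour 41; it takes 8 hours, so it must start by 41 − 8 = hour 33.
Since note summarizing (must start by hour 33, minus 1-hour gap → hour 32) depends on it, the practice exam must finish by hour 32. Backing off its 6-hour duration gives a latest start of hour 26.
Flashcard drill feeds into the practice exam (must start by hour 26); so flashcard drill must finish by hour 26 and therefore start by hour 23.
So flashcard drill can start as early as hour 17 and as late as hour 23, giving 23 − 17 = 6 hours of slack.

6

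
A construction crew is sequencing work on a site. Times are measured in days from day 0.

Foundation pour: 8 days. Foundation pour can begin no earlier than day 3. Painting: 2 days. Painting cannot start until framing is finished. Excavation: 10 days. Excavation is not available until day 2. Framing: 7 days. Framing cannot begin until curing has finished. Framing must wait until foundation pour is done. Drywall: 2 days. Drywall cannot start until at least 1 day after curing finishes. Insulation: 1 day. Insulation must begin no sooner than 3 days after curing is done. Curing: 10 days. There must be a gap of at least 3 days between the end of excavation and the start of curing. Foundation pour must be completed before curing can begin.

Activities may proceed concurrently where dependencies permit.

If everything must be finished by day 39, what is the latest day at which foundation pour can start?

Painting must finish by day 39; it takes 2 days, so it must start by 39 − 2 = day 37.
Since painting (must start by day 37) depends on it, framing must finish by day 37. Backing off its 7-day duration gives a latest start of day 30.
Insulation has no dependents, so it just needs to finish by day 39. Starting by 39 − 1 = day 38 achieves that.
To finish by day 39, drywall (duration 2) must start no later than day 37.
Curing must finish in time for framing (must start by day 30); insulation (must start by day 38, minus 3-day gap → day 35); drywall (must start by day 37, minus 1-day gap → day 36). The tightest is day 30, so curing must start by 30 − 10 = day 20.
Foundation pour feeds curing (must start by day 20); framing (must start by day 30). Taking the minimum, foundation pour must finish by day 20 and start by 20 − 8 = day 12.

12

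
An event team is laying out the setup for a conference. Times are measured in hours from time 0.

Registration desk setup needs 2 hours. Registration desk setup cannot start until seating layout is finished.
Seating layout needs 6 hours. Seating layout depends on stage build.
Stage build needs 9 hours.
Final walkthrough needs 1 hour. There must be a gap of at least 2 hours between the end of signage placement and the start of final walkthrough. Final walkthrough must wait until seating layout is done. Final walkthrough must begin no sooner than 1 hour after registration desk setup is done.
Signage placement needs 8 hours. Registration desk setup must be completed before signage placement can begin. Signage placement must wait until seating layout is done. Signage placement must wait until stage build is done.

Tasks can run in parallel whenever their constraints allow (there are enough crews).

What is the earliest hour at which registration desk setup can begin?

15

Nothing blocks stage build, so it runs from hour 0 to hour 9.
Seating layout cannot begin until stage build (finishes hour 9). It runs from hour 9 to 9 + 6 = hour 15.
Registration desk setup waits on seating layout (finishes hour 15), so the earliest it can start is hour 15.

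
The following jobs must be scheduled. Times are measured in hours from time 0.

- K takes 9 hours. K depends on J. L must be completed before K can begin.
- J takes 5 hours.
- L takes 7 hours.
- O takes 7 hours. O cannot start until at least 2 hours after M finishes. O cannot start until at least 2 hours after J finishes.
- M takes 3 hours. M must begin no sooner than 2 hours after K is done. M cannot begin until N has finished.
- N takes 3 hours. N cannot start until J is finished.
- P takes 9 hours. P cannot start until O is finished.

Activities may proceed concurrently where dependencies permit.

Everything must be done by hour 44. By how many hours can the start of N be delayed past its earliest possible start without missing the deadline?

15

J can start immediately at hour 0; it finishes at hour 5.
N cannot begin until J (finishes hour 5). It runs from hour 5 to 5 + 3 = hour 8.

Working backward from the deadline:
P has no dependents, so it just needs to finish by hour 44. Starting by 44 − 9 = hour 35 achieves that.
O has to be done before P (must start by hour 35). That means finishing by hour 35, i.e. starting by 35 − 7 = hour 28.
M must finish before O (must start by hour 28, minus 2-hour gap → hour 26). With a 3-hour duration, M must start by 26 − 3 = hour 23.
Since M (must start by hour 23) depends on it, N must finish by hour 23. Backing off its 3-hour duration gives a latest start of hour 20.
So N can start as early as hour 5 and as late as hour 20, giving 20 − 5 = 15 hours of slack.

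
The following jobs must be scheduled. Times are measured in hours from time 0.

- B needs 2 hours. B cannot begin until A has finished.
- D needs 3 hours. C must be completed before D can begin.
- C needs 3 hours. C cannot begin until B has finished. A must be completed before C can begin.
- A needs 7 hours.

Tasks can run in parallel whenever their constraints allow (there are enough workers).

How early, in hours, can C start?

Nothing blocks A, so it runs from hour 0 to hour 7.
B waits on A (finishes hour 7), so it starts at hour 7 and finishes at 7 + 2 = hour 9.
C waits on B (finishes hour 9); A (finishes hour 7). The latest of these is hour 9, which is the earliest C can start.

9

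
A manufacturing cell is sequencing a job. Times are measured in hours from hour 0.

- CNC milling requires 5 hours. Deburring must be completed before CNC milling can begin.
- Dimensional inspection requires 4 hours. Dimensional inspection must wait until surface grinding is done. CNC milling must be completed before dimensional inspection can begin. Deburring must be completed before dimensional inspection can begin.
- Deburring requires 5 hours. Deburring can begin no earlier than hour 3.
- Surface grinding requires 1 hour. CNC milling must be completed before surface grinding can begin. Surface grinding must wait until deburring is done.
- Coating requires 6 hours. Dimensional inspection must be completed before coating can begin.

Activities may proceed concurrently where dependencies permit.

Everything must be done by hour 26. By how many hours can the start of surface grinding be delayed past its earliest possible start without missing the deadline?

Deburring cannot begin until its own release at hour 3. It runs from hour 3 to 3 + 5 = hour 8.
CNC milling waits on deburring (finishes hour 8), so it starts at hour 8 and finishes at 8 + 5 = hour 13.
Surface grinding cannot start until CNC milling (finishes hour 13); deburring (finishes hour 8). The controlling bound is hour 13, so surface grinding finishes at 13 + 1 = hour 14.

Working backward from the deadline:
Coating has no dependents, so it just needs to finish by hour 26. Starting by 26 − 6 = hour 20 achieves that.
Dimensional inspection has to be done before coating (must start by hour 20). That means finishing by hour 20, i.e. starting by 20 − 4 = hour 16.
Surface grinding must finish before dimensional inspection (must start by hour 16). With a 1-hour duration, surface grinding must start by 16 − 1 = hour 15.
So surface grinding can start as early as hour 13 and as late as hour 15, giving 15 − 13 = 2 hours of slack.

2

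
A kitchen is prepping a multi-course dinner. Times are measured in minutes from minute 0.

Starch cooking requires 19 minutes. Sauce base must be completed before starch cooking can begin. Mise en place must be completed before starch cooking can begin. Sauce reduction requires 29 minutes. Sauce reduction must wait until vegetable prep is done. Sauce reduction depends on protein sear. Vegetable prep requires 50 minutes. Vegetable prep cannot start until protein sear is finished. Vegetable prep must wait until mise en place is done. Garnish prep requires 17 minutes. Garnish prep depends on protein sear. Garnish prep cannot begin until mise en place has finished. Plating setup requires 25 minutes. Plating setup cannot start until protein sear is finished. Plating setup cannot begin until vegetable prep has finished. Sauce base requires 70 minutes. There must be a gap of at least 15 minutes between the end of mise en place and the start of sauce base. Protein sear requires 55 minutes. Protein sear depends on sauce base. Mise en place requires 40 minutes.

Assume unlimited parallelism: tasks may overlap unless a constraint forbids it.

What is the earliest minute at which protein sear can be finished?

Nothing blocks mise en place, so it runs from minute 0 to minute 40.
Sauce base waits on mise en place (finishes minute 40, plus 15-minute gap → minute 55), so it starts at minute 55 and finishes at 55 + 70 = minute 125.
Protein sear cannot begin until sauce base (finishes minute 125). It runs from minute 125 to 125 + 55 = minute 180.

180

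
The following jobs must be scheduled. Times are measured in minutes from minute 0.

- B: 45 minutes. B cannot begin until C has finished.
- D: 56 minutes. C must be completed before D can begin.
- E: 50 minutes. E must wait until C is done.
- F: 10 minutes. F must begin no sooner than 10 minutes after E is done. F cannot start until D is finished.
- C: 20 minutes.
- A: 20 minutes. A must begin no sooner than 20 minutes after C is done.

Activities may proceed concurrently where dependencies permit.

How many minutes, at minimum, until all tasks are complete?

90

C can start immediately at minute 0; it finishes at minute 20.
E waits on C (finishes minute 20), so it starts at minute 20 and finishes at 20 + 50 = minute 70.
D waits on C (finishes minute 20), so it starts at minute 20 and finishes at 20 + 56 = minute 76.
F cannot start until E (finishes minute 70, plus 10-minute gap → minute 80); D (finishes minute 76). The controlling bound is minute 80, so F finishes at 80 + 10 = minute 90.
After C (finishes minute 20), B can start at minute 20 and finishes at minute 65.
A cannot begin until C (finishes minute 20, plus 20-minute gap → minute 40). It runs from minute 40 to 40 + 20 = minute 60.
All tasks are finished once the last one completes. Finish times: A at 60, B at 65, C at 20, D at 76, E at 70, F at 90. The latest is minute 90.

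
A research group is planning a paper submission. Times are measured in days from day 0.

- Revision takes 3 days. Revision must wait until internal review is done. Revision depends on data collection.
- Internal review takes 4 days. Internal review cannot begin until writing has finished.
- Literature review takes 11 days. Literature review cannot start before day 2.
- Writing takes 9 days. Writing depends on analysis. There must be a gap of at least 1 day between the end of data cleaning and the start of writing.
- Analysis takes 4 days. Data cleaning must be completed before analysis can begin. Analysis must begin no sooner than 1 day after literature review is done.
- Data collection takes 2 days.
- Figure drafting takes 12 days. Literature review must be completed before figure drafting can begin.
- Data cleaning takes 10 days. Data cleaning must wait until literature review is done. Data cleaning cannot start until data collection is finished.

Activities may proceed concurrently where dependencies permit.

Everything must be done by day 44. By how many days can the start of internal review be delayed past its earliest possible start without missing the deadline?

1

Data collection can start immediately at day 0; it finishes at day 2.
Literature review waits on its own release at day 2, so it starts at day 2 and finishes at 2 + 11 = day 13.
Data cleaning has to wait for literature review (finishes day 13); data collection (finishes day 2). The latest of these is day 13, so data cleaning runs day 13 to 13 + 10 = day 23.
Analysis needs all of data cleaning (finishes day 23); literature review (finishes day 13, plus 1-day gap → day 14). That puts its earliest start at day 23; it finishes at 23 + 4 = day 27.
For writing: analysis (finishes day 27); data cleaning (finishes day 23, plus 1-day gap → day 24). Taking the maximum gives a start of day 27, and it finishes at 27 + 9 = day 36.
After writing (finishes day 36), internal review can start at day 36 and finishes at day 40.

Working backward from the deadline:
Revision must finish by day 44; it takes 3 days, so it must start by 44 − 3 = day 41.
Since revision (must start by day 41) depends on it, internal review must finish by day 41. Backing off its 4-day duration gives a latest start of day 37.
So internal review can start as early as day 36 and as late as day 37, giving 37 − 36 = 1 day of slack.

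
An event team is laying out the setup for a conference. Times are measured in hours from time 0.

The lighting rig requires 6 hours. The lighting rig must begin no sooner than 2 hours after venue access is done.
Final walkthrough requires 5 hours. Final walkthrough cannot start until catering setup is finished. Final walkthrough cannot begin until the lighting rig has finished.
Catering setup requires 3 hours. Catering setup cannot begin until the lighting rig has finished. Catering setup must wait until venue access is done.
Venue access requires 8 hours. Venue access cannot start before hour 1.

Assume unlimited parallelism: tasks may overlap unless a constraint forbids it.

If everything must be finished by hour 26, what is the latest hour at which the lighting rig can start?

12

Nothing follows final walkthrough; the deadline of hour 26 is its only limit. It must start by 26 − 5 = hour 21.
Catering setup feeds into final walkthrough (must start by hour 21); so catering setup must finish by hour 21 and therefore start by hour 18.
The lighting rig has several dependents: catering setup (must start by hour 18); final walkthrough (must start by hour 21). The earliest of those limits is hour 18, so the lighting rig must start by 18 − 6 = hour 12.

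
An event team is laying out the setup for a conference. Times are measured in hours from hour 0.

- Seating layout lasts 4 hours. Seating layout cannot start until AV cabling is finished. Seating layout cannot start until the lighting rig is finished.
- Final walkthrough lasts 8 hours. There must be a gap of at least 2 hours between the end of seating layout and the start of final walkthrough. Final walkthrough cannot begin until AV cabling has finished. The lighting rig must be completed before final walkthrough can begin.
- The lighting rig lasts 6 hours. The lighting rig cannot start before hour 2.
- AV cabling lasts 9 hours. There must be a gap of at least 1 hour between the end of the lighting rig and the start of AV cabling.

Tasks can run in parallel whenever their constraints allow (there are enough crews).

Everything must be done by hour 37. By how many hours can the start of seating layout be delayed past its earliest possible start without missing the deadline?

The lighting rig cannot begin until its own release at hour 2. It runs from hour 2 to 2 + 6 = hour 8.
After the lighting rig (finishes hour 8, plus 1-hour gap → hour 9), AV cabling can start at hour 9 and finishes at hour 18.
Seating layout needs all of AV cabling (finishes hour 18); the lighting rig (finishes hour 8). That puts its earliest start at hour 18; it finishes at 18 + 4 = hour 22.

Working backward from the deadline:
Final walkthrough must finish by hour 37; it takes 8 hours, so it must start by 37 − 8 = hour 29.
Seating layout has to be done before final walkthrough (must start by hour 29, minus 2-hour gap → hour 27). That means finishing by hour 27, i.e. starting by 27 − 4 = hour 23.
So seating layout can start as early as hour 18 and as late as hour 23, giving 23 − 18 = 5 hours of slack.

5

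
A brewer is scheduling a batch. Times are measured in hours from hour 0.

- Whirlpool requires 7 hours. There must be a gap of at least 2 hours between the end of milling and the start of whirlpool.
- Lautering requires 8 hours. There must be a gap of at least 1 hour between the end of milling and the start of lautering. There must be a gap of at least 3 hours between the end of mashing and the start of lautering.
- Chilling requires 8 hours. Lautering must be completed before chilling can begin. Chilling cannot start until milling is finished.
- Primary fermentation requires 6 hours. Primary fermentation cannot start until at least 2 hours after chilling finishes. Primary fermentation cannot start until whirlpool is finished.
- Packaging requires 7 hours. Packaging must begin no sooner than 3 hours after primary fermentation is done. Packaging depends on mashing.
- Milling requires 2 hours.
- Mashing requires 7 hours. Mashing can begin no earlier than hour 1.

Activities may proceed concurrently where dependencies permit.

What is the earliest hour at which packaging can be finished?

Mashing waits on its own release at hour 1, so it starts at hour 1 and finishes at 1 + 7 = hour 8.
Milling can start immediately at hour 0; it finishes at hour 2.
After milling (finishes hour 2, plus 2-hour gap → hour 4), whirlpool can start at hour 4 and finishes at hour 11.
Lautering cannot start until milling (finishes hour 2, plus 1-hour gap → hour 3); mashing (finishes hour 8, plus 3-hour gap → hour 11). The controlling bound is hour 11, so lautering finishes at 11 + 8 = hour 19.
Chilling has to wait for lautering (finishes hour 19); milling (finishes hour 2). The latest of these is hour 19, so chilling runs hour 19 to 19 + 8 = hour 27.
Primary fermentation has to wait for chilling (finishes hour 27, plus 2-hour gap → hour 29); whirlpool (finishes hour 11). The latest of these is hour 29, so primary fermentation runs hour 29 to 29 + 6 = hour 35.
Packaging needs all of primary fermentation (finishes hour 35, plus 3-hour gap → hour 38); mashing (finishes hour 8). That puts its earliest start at hour 38; it finishes at 38 + 7 = hour 45.

45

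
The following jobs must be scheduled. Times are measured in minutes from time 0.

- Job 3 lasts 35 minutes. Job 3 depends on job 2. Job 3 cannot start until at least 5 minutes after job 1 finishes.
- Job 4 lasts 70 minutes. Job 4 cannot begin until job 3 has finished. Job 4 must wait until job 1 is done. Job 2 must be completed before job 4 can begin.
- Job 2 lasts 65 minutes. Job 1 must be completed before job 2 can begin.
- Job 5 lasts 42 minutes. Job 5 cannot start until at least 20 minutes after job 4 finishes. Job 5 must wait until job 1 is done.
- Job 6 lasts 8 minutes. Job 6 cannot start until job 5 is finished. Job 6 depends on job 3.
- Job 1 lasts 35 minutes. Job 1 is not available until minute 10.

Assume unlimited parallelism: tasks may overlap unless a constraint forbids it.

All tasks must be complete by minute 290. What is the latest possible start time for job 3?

115

Job 6 must finish by minute 290; it takes 8 minutes, so it must start by 290 − 8 = minute 282.
Since job 6 (must start by minute 282) depends on it, job 5 must finish by minute 282. Backing off its 42-minute duration gives a latest start of minute 240.
Job 4 must finish before job 5 (must start by minute 240, minus 20-minute gap → minute 220). With a 70-minute duration, job 4 must start by 220 − 70 = minute 150.
Job 3 must finish in time for job 4 (must start by minute 150); job 6 (must start by minute 282). The tightest is minute 150, so job 3 must start by 150 − 35 = minute 115.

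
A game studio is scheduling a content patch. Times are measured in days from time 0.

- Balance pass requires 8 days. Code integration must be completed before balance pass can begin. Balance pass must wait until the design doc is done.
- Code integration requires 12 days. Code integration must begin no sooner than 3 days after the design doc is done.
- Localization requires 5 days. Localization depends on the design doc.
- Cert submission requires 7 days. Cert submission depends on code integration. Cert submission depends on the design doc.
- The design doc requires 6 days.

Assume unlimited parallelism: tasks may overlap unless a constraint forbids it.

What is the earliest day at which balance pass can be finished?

29

The design doc can start immediately at day 0; it finishes at day 6.
Code integration cannot begin until the design doc (finishes day 6, plus 3-day gap → day 9). It runs from day 9 to 9 + 12 = day 21.
Balance pass has to wait for code integration (finishes day 21); the design doc (finishes day 6). The latest of these is day 21, so balance pass runs day 21 to 21 + 8 = day 29.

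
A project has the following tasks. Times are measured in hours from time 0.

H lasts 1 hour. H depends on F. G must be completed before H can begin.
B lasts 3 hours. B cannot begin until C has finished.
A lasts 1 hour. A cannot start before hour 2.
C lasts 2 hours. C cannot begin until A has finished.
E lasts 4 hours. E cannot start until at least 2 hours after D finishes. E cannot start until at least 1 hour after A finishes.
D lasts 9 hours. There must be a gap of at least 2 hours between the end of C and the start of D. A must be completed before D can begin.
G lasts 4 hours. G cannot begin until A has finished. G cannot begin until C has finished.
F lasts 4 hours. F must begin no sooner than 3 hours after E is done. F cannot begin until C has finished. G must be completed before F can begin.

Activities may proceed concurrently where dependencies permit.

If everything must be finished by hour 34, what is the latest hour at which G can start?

H has no dependents, so it just needs to finish by hour 34. Starting by 34 − 1 = hour 33 achieves that.
F has to be done before H (must start by hour 33). That means finishing by hour 33, i.e. starting by 33 − 4 = hour 29.
G must finish in time for F (must start by hour 29); H (must start by hour 33). The tightest is hour 29, so G must start by 29 − 4 = hour 25.

25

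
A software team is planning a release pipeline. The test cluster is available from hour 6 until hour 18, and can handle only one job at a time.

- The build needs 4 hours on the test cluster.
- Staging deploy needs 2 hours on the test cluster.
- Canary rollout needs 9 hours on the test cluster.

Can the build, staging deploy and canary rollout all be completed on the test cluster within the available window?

No

The test cluster window is 18 − 6 = 12 hours.
Running back to back, the jobs need 4 + 2 + 9 = 15 hours on the test cluster.
Since 15 > 12, they cannot all fit.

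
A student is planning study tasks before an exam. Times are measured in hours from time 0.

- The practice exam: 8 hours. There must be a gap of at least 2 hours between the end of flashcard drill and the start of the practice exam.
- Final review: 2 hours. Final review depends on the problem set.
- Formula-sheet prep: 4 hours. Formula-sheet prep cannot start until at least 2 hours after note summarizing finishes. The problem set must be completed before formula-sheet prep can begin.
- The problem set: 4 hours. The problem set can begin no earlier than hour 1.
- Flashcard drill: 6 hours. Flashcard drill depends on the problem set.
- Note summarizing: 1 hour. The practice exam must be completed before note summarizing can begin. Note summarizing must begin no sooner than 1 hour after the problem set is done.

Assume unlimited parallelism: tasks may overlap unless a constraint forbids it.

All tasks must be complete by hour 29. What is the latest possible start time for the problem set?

2

To finish by hour 29, formula-sheet prep (duration 4) must start no later than hour 25.
Since formula-sheet prep (must start by hour 25, minus 2-hour gap → hour 23) depends on it, note summarizing must finish by hour 23. Backing off its 1-hour duration gives a latest start of hour 22.
The practice exam has to be done before note summarizing (must start by hour 22). That means finishing by hour 22, i.e. starting by 22 − 8 = hour 14.
Flashcard drill has to be done before the practice exam (must start by hour 14, minus 2-hour gap → hour 12). That means finishing by hour 12, i.e. starting by 12 − 6 = hour 6.
To finish by hour 29, final review (duration 2) must start no later than hour 27.
The problem set must finish in time for flashcard drill (must start by hour 6); note summarizing (must start by hour 22, minus 1-hour gap → hour 21); formula-sheet prep (must start by hour 25); final review (must start by hour 27). The tightest is hour 6, so the problem set must start by 6 − 4 = hour 2.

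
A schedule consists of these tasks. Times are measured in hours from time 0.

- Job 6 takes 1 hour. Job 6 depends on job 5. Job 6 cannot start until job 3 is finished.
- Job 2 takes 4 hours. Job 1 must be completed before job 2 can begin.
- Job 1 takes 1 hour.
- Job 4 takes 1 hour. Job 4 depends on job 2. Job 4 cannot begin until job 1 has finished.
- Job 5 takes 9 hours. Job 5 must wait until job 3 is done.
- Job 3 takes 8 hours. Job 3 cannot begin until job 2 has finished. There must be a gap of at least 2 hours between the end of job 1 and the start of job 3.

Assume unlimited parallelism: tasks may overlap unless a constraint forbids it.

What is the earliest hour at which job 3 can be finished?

Job 1 has no prerequisites, so it starts at hour 0 and finishes at hour 1.
After job 1 (finishes hour 1), job 2 can start at hour 1 and finishes at hour 5.
For job 3: job 2 (finishes hour 5); job 1 (finishes hour 1, plus 2-hour gap → hour 3). Taking the maximum gives a start of hour 5, and it finishes at 5 + 8 = hour 13.

13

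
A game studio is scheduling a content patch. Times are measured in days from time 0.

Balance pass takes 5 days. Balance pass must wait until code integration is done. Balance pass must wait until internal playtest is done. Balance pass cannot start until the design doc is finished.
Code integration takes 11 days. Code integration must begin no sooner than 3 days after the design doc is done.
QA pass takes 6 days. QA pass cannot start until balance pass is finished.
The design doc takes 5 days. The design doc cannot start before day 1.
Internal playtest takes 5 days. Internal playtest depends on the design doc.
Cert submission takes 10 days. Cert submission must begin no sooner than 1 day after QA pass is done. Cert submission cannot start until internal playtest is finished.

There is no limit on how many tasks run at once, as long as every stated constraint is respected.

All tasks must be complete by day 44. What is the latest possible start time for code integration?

To finish by day 44, cert submission (duration 10) must start no later than day 34.
QA pass has to be done before cert submission (must start by day 34, minus 1-day gap → day 33). That means finishing by day 33, i.e. starting by 33 − 6 = day 27.
Balance pass feeds into QA pass (must start by day 27); so balance pass must finish by day 27 and therefore start by day 22.
Since balance pass (must start by day 22) depends on it, code integration must finish by day 22. Backing off its 11-day duration gives a latest start of day 11.

11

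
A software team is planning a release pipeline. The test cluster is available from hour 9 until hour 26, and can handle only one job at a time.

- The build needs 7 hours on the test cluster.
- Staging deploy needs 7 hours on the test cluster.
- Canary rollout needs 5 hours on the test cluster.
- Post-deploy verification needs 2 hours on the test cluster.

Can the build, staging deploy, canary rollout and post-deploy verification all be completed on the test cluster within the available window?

The test cluster window is 26 − 9 = 17 hours.
Running back to back, the jobs need 7 + 7 + 5 + 2 = 21 hours on the test cluster.
Since 21 > 17, they cannot all fit.

No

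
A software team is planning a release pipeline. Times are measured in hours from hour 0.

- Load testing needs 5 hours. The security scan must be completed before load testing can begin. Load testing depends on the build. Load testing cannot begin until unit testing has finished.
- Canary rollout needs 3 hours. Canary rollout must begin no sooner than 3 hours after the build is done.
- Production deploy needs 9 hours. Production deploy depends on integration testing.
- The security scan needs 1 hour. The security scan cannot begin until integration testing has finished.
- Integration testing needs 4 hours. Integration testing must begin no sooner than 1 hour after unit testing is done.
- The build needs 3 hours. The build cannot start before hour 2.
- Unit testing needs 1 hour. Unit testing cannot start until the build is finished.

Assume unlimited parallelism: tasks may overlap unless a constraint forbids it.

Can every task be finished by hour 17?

The build waits on its own release at hour 2, so it starts at hour 2 and finishes at 2 + 3 = hour 5.
Canary rollout cannot begin until the build (finishes hour 5, plus 3-hour gap → hour 8). It runs from hour 8 to 8 + 3 = hour 11.
Unit testing waits on the build (finishes hour 5), so it starts at hour 5 and finishes at 5 + 1 = hour 6.
After unit testing (finishes hour 6, plus 1-hour gap → hour 7), integration testing can start at hour 7 and finishes at hour 11.
Production deploy waits on integration testing (finishes hour 11), so it starts at hour 11 and finishes at 11 + 9 = hour 20.
The security scan cannot begin until integration testing (finishes hour 11). It runs from hour 11 to 11 + 1 = hour 12.
Load testing has to wait for the security scan (finishes hour 12); the build (finishes hour 5); unit testing (finishes hour 6). The latest of these is hour 12, so load testing runs hour 12 to 12 + 5 = hour 17.
The earliest everything can be done is hour 20, which is after the deadline of 17, so it is not possible.

No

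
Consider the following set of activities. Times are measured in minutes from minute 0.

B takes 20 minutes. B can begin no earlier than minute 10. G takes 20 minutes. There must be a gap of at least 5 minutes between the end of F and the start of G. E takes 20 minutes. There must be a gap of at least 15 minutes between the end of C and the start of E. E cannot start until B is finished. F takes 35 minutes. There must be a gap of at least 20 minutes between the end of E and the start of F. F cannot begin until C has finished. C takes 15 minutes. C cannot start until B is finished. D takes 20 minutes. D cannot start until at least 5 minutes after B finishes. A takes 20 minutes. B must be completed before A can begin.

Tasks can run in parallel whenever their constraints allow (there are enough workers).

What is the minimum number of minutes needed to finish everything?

B cannot begin until its own release at minute 10. It runs from minute 10 to 10 + 20 = minute 30.
D cannot begin until B (finishes minute 30, plus 5-minute gap → minute 35). It runs from minute 35 to 35 + 20 = minute 55.
C waits on B (finishes minute 30), so it starts at minute 30 and finishes at 30 + 15 = minute 45.
For E: C (finishes minute 45, plus 15-minute gap → minute 60); B (finishes minute 30). Taking the maximum gives a start of minute 60, and it finishes at 60 + 20 = minute 80.
F needs all of E (finishes minute 80, plus 20-minute gap → minute 100); C (finishes minute 45). That puts its earliest start at minute 100; it finishes at 100 + 35 = minute 135.
G cannot begin until F (finishes minute 135, plus 5-minute gap → minute 140). It runs from minute 140 to 140 + 20 = minute 160.
A waits on B (finishes minute 30), so it starts at minute 30 and finishes at 30 + 20 = minute 50.
All tasks are finished once the last one completes. Finish times: A at 50, B at 30, C at 45, D at 55, E at 80, F at 135, G at 160. The latest is minute 160.

160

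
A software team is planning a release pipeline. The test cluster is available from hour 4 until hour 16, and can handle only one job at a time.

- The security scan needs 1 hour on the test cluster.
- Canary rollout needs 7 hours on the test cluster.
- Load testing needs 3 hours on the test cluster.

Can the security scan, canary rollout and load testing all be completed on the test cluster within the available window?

Yes

The test cluster window is 16 − 4 = 12 hours.
Running back to back, the jobs need 1 + 7 + 3 = 11 hours on the test cluster.
Since 11 ≤ 12, they fit within the window.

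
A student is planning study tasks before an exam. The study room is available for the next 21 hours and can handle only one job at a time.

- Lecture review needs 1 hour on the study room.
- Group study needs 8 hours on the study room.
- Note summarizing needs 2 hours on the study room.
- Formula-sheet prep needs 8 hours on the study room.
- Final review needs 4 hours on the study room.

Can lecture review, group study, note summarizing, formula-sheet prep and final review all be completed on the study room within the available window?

Running back to back, the jobs need 1 + 8 + 2 + 8 + 4 = 23 hours on the study room.
Since 23 > 21, they cannot all fit.

No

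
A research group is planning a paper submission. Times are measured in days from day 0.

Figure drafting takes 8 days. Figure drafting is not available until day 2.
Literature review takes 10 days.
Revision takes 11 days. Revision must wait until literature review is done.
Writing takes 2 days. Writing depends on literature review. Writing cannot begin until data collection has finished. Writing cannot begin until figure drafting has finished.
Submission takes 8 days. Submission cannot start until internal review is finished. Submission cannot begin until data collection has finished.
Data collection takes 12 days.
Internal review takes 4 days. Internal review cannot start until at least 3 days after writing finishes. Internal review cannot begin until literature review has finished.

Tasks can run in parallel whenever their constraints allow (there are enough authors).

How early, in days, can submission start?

21

After its own release at day 2, figure drafting can start at day 2 and finishes at day 10.
Data collection has no prerequisites, so it starts at day 0 and finishes at day 12.
Literature review can start immediately at day 0; it finishes at day 10.
Writing cannot start until literature review (finishes day 10); data collection (finishes day 12); figure drafting (finishes day 10). The controlling bound is day 12, so writing finishes at 12 + 2 = day 14.
Internal review has to wait for writing (finishes day 14, plus 3-day gap → day 17); literature review (finishes day 10). The latest of these is day 17, so internal review runs day 17 to 17 + 4 = day 21.
Submission waits on internal review (finishes day 21); data collection (finishes day 12). The latest of these is day 21, which is the earliest submission can start.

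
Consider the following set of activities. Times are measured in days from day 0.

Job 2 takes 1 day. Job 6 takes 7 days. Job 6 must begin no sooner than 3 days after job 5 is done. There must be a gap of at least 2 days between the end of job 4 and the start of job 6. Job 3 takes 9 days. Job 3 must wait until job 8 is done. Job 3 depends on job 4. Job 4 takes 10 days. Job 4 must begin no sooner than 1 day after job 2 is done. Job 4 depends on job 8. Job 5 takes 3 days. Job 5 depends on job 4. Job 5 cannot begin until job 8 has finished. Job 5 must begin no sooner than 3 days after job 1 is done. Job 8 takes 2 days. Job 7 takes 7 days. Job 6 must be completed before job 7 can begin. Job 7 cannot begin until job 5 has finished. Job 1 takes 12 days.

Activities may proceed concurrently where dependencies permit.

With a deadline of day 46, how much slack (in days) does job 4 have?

14

Job 8 has no prerequisites, so it starts at day 0 and finishes at day 2.
Job 2 has no prerequisites, so it starts at day 0 and finishes at day 1.
For job 4: job 2 (finishes day 1, plus 1-day gap → day 2); job 8 (finishes day 2). Taking the maximum gives a start of day 2, and it finishes at 2 + 10 = day 12.

Working backward from the deadline:
Nothing follows job 7; the deadline of day 46 is its only limit. It must start by 46 − 7 = day 39.
Job 6 must finish before job 7 (must start by day 39). With a 7-day duration, job 6 must start by 39 − 7 = day 32.
Job 5 must finish in time for job 6 (must start by day 32, minus 3-day gap → day 29); job 7 (must start by day 39). The tightest is day 29, so job 5 must start by 29 − 3 = day 26.
Job 3 has no dependents, so it just needs to finish by day 46. Starting by 46 − 9 = day 37 achieves that.
Job 4 has several dependents: job 3 (must start by day 37); job 5 (must start by day 26); job 6 (must start by day 32, minus 2-day gap → day 30). The earliest of those limits is day 26, so job 4 must start by 26 − 10 = day 16.
So job 4 can start as early as day 2 and as late as day 16, giving 16 − 2 = 14 days of slack.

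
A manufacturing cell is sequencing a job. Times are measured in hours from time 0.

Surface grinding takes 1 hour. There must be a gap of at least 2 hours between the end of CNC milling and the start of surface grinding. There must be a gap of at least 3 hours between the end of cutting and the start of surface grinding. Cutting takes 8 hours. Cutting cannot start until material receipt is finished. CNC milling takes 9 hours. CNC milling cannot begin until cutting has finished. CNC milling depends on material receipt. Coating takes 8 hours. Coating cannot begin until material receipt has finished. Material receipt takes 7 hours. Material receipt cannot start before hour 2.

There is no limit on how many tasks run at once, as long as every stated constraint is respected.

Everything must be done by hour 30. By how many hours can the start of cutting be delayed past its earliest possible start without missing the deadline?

1

After its own release at hour 2, material receipt can start at hour 2 and finishes at hour 9.
After material receipt (finishes hour 9), cutting can start at hour 9 and finishes at hour 17.

Working backward from the deadline:
Surface grinding has no dependents, so it just needs to finish by hour 30. Starting by 30 − 1 = hour 29 achieves that.
Since surface grinding (must start by hour 29, minus 2-hour gap → hour 27) depends on it, CNC milling must finish by hour 27. Backing off its 9-hour duration gives a latest start of hour 18.
Cutting must finish in time for CNC milling (must start by hour 18); surface grinding (must start by hour 29, minus 3-hour gap → hour 26). The tightest is hour 18, so cutting must start by 18 − 8 = hour 10.
So cutting can start as early as hour 9 and as late as hour 10, giving 10 − 9 = 1 hour of slack.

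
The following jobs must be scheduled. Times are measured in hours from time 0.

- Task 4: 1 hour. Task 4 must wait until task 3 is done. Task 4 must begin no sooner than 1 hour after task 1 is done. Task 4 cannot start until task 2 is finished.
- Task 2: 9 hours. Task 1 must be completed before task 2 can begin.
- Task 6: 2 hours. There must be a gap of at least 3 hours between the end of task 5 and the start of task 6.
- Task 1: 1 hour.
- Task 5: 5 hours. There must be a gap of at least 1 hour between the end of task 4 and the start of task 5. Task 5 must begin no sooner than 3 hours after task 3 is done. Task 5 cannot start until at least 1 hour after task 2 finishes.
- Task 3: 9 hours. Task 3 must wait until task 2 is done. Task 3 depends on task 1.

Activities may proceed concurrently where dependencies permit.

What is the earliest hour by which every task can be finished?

Task 1 has no prerequisites, so it starts at hour 0 and finishes at hour 1.
After task 1 (finishes hour 1), task 2 can start at hour 1 and finishes at hour 10.
Task 3 cannot start until task 2 (finishes hour 10); task 1 (finishes hour 1). The controlling bound is hour 10, so task 3 finishes at 10 + 9 = hour 19.
Task 4 cannot start until task 3 (finishes hour 19); task 1 (finishes hour 1, plus 1-hour gap → hour 2); task 2 (finishes hour 10). The controlling bound is hour 19, so task 4 finishes at 19 + 1 = hour 20.
Task 5 cannot start until task 4 (finishes hour 20, plus 1-hour gap → hour 21); task 3 (finishes hour 19, plus 3-hour gap → hour 22); task 2 (finishes hour 10, plus 1-hour gap → hour 11). The controlling bound is hour 22, so task 5 finishes at 22 + 5 = hour 27.
After task 5 (finishes hour 27, plus 3-hour gap → hour 30), task 6 can start at hour 30 and finishes at hour 32.
All tasks are finished once the last one completes. Finish times: Task 1 at 1, Task 2 at 10, Task 3 at 19, Task 4 at 20, Task 5 at 27, Task 6 at 32. The latest is hour 32.

32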